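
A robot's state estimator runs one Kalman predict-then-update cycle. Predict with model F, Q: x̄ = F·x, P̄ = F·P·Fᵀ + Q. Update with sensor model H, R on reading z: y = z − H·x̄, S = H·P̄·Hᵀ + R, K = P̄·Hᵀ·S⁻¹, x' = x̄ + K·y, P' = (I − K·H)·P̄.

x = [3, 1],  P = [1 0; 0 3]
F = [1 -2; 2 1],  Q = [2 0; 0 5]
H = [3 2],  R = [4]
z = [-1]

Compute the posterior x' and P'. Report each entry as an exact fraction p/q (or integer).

x' = [-527/139, 757/139]
P' = [716/139 -1000/139; -1000/139 1524/139]

x̄ = F·x = [1, 7]
P̄ = F·P·Fᵀ + Q = [15 -4; -4 12]
y = z − H·x̄ = [-18]
S = H·P̄·Hᵀ + R = [139]
K = P̄·Hᵀ·S⁻¹ = [37/139; 12/139]
x' = x̄ + K·y = [-527/139, 757/139]
P' = (I − K·H)·P̄ = [716/139 -1000/139; -1000/139 1524/139]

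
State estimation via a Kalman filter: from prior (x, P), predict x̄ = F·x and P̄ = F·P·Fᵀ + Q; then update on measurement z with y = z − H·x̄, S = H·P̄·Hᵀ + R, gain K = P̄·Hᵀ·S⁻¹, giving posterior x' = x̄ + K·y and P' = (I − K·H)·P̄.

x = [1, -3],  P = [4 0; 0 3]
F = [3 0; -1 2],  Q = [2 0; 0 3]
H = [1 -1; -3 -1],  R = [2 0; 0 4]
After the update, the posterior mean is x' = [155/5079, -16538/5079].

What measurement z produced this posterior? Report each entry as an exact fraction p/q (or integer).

z = [3, 3]

x̄ = F·x = [3, -7]
P̄ = F·P·Fᵀ + Q = [38 -12; -12 19]
S = H·P̄·Hᵀ + R = [83 -119; -119 293]
K = P̄·Hᵀ·S⁻¹ = [1256/5079 -1258/5079; -3530/5079 -1139/5079]
x' − x̄ = [-15082/5079, 19015/5079] = K·y
y = (KᵀK)⁻¹·Kᵀ·(x' − x̄) = [-7, 5]
z = y + H·x̄ = [-7, 5] + [10, -2] = [3, 3]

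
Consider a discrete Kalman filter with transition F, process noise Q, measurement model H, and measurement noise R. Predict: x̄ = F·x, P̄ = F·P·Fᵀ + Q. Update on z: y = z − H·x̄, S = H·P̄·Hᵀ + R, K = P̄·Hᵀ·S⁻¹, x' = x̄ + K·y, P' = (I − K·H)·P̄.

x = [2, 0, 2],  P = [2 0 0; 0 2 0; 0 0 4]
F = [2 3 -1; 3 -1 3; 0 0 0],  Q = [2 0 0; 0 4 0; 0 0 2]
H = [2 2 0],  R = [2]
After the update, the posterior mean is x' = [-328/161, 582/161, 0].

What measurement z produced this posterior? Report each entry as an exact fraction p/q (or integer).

x̄ = F·x = [2, 12, 0]
P̄ = F·P·Fᵀ + Q = [32 -6 0; -6 60 0; 0 0 2]
S = H·P̄·Hᵀ + R = [322]
K = P̄·Hᵀ·S⁻¹ = [26/161; 54/161; 0]
x' − x̄ = [-650/161, -1350/161, 0] = K·y
y = (KᵀK)⁻¹·Kᵀ·(x' − x̄) = [-25]
z = y + H·x̄ = [-25] + [28] = [3]

z = [3]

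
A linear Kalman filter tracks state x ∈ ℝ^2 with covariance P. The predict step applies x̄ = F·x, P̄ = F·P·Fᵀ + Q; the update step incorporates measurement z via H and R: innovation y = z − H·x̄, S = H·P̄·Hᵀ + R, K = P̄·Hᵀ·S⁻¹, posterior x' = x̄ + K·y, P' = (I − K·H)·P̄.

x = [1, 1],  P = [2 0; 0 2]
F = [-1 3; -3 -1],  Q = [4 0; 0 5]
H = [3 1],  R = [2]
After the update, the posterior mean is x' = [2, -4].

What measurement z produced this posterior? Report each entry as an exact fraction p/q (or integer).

z = [2]

x̄ = F·x = [2, -4]
P̄ = F·P·Fᵀ + Q = [24 0; 0 25]
S = H·P̄·Hᵀ + R = [243]
K = P̄·Hᵀ·S⁻¹ = [8/27; 25/243]
x' − x̄ = [0, 0] = K·y
y = (KᵀK)⁻¹·Kᵀ·(x' − x̄) = [0]
z = y + H·x̄ = [0] + [2] = [2]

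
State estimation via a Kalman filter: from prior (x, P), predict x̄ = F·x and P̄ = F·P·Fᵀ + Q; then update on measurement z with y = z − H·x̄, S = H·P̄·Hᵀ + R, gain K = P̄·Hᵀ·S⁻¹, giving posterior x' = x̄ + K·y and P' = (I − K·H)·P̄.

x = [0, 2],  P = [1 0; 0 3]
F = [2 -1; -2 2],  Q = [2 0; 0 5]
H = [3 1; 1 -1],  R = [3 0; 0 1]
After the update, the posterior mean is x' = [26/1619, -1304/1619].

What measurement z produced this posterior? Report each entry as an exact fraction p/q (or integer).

z = [-1, 1]

x̄ = F·x = [-2, 4]
P̄ = F·P·Fᵀ + Q = [9 -10; -10 21]
S = H·P̄·Hᵀ + R = [45 26; 26 51]
K = P̄·Hᵀ·S⁻¹ = [373/1619 413/1619; 347/1619 -1161/1619]
x' − x̄ = [3264/1619, -7780/1619] = K·y
y = (KᵀK)⁻¹·Kᵀ·(x' − x̄) = [1, 7]
z = y + H·x̄ = [1, 7] + [-2, -6] = [-1, 1]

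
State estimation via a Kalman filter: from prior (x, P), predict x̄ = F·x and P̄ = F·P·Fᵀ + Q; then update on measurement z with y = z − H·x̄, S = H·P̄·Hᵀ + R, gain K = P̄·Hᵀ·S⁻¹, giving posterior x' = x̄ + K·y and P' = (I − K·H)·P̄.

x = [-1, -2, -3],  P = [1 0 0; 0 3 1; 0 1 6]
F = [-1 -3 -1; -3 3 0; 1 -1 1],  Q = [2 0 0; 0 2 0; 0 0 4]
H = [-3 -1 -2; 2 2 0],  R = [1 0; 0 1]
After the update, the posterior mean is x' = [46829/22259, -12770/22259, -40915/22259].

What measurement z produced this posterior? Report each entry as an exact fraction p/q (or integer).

x̄ = F·x = [10, -3, -2]
P̄ = F·P·Fᵀ + Q = [42 -27 0; -27 38 -9; 0 -9 12]
S = H·P̄·Hᵀ + R = [267 -76; -76 105]
K = P̄·Hᵀ·S⁻¹ = [-8115/22259 486/22259; 8077/22259 10510/22259; -2943/22259 -5946/22259]
x' − x̄ = [-175761/22259, 54007/22259, 3603/22259] = K·y
y = (KᵀK)⁻¹·Kᵀ·(x' − x̄) = [21, -11]
z = y + H·x̄ = [21, -11] + [-23, 14] = [-2, 3]

z = [-2, 3]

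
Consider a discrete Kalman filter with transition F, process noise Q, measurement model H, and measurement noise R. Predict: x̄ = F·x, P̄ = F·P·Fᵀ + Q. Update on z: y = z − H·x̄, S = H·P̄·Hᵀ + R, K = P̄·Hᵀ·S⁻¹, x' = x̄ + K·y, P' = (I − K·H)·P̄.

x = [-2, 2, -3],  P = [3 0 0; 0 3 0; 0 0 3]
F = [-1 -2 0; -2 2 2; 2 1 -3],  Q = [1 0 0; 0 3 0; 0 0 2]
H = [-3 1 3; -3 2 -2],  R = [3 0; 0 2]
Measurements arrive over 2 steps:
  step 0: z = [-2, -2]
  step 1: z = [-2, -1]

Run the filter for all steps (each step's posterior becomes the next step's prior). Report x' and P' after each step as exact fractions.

step 0: x̄ = F·x = [-2, 2, 7]
step 0: P̄ = F·P·Fᵀ + Q = [16 -6 -12; -6 39 -24; -12 -24 44]
step 0: y = z − H·x̄ = [-31, 2]
step 0: S = H·P̄·Hᵀ + R = [690 -48; -48 598]
step 0: K = P̄·Hᵀ·S⁻¹ = [-4629/34193 -2430/34193; -343/68386 8220/34193; 6776/34193 -5174/34193]
step 0: x' = x̄ + K·y = [70253/34193, 180285/68386, 18947/34193]
step 0: P' = (I − K·H)·P̄ = [42998/34193 75327/34193 13260/34193; 75327/34193 294549/68386 26064/34193; 13260/34193 26064/34193 11348/34193]
step 1: x̄ = F·x = [-250538/34193, 77673/34193, 347615/68386]
step 1: P̄ = F·P·Fᵀ + Q = [967597/34193 -483224/34193 -561016/34193; -483224/34193 408877/34193 233467/34193; -561016/34193 233467/34193 951177/68386]
step 1: y = z − H·x̄ = [-2838191/68386, -593538/34193]
step 1: S = H·P̄·Hᵀ + R = [55797119/68386 13638528/34193; 13638528/34193 9513381/34193]
step 1: K = P̄·Hᵀ·S⁻¹ = [-209712866/1548078649 -439186985/4644235947; -4129388/1548078649 298907612/1548078649; 301347559/1548078649 -710817541/4644235947]
step 1: x' = x̄ + K·y = [-98223493/1548078649, -1500573725/1548078649, -524694467/1548078649]
step 1: P' = (I − K·H)·P̄ = [2868073030/4644235947 1525464248/1548078649 713470184/4644235947; 1525464248/1548078649 3081329133/1548078649 494225149/1548078649; 713470184/4644235947 494225149/1548078649 1123287712/4644235947]

step 0: x' = [70253/34193, 180285/68386, 18947/34193], P' = [42998/34193 75327/34193 13260/34193; 75327/34193 294549/68386 26064/34193; 13260/34193 26064/34193 11348/34193]
step 1: x' = [-98223493/1548078649, -1500573725/1548078649, -524694467/1548078649], P' = [2868073030/4644235947 1525464248/1548078649 713470184/4644235947; 1525464248/1548078649 3081329133/1548078649 494225149/1548078649; 713470184/4644235947 494225149/1548078649 1123287712/4644235947]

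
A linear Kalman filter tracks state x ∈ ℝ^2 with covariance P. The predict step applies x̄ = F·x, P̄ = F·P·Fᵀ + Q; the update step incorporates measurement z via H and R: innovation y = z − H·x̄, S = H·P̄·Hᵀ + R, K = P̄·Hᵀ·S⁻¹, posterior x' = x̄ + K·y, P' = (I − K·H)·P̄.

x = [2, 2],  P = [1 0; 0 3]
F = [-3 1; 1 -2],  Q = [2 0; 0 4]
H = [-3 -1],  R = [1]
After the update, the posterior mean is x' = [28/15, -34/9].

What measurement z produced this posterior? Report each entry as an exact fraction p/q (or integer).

x̄ = F·x = [-4, -2]
P̄ = F·P·Fᵀ + Q = [14 -9; -9 17]
S = H·P̄·Hᵀ + R = [90]
K = P̄·Hᵀ·S⁻¹ = [-11/30; 1/9]
x' − x̄ = [88/15, -16/9] = K·y
y = (KᵀK)⁻¹·Kᵀ·(x' − x̄) = [-16]
z = y + H·x̄ = [-16] + [14] = [-2]

z = [-2]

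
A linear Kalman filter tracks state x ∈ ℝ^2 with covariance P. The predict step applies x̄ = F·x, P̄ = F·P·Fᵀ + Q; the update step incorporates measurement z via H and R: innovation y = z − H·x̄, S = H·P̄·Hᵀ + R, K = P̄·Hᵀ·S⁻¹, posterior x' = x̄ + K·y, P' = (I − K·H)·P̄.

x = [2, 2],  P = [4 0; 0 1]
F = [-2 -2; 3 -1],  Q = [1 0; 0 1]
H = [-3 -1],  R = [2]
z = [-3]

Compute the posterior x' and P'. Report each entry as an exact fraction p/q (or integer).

x' = [167/97, -256/97]
P' = [356/97 -986/97; -986/97 2902/97]

x̄ = F·x = [-8, 4]
P̄ = F·P·Fᵀ + Q = [21 -22; -22 38]
y = z − H·x̄ = [-23]
S = H·P̄·Hᵀ + R = [97]
K = P̄·Hᵀ·S⁻¹ = [-41/97; 28/97]
x' = x̄ + K·y = [167/97, -256/97]
P' = (I − K·H)·P̄ = [356/97 -986/97; -986/97 2902/97]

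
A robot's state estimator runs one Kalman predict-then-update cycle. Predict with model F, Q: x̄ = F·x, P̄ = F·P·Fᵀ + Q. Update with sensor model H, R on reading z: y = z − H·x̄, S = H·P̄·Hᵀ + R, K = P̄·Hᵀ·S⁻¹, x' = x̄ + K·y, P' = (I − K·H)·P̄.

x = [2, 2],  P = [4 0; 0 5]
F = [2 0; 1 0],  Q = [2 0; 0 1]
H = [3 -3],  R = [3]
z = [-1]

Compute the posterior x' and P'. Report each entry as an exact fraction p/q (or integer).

x' = [9/11, 23/22]
P' = [48/11 43/11; 43/11 83/22]

x̄ = F·x = [4, 2]
P̄ = F·P·Fᵀ + Q = [18 8; 8 5]
y = z − H·x̄ = [-7]
S = H·P̄·Hᵀ + R = [66]
K = P̄·Hᵀ·S⁻¹ = [5/11; 3/22]
x' = x̄ + K·y = [9/11, 23/22]
P' = (I − K·H)·P̄ = [48/11 43/11; 43/11 83/22]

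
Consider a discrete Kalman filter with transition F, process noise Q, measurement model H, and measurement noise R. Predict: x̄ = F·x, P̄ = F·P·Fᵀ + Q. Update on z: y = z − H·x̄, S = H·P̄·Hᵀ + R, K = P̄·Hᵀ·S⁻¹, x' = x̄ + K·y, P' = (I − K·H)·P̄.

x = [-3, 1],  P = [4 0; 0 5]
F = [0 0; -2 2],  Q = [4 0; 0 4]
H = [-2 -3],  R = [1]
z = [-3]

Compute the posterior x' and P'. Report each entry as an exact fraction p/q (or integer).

x' = [-168/377, 496/377]
P' = [1444/377 -960/377; -960/377 680/377]

x̄ = F·x = [0, 8]
P̄ = F·P·Fᵀ + Q = [4 0; 0 40]
y = z − H·x̄ = [21]
S = H·P̄·Hᵀ + R = [377]
K = P̄·Hᵀ·S⁻¹ = [-8/377; -120/377]
x' = x̄ + K·y = [-168/377, 496/377]
P' = (I − K·H)·P̄ = [1444/377 -960/377; -960/377 680/377]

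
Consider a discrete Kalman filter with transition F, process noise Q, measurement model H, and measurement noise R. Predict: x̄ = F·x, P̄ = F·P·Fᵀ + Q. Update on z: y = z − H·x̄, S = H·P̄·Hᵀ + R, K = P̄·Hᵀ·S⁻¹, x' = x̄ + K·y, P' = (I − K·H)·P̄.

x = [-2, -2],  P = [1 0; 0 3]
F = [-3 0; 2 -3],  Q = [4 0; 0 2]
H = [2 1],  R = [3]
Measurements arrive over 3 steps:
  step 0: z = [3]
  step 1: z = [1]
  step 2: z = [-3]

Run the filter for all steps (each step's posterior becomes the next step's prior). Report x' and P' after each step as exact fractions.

step 0: x' = [41/16, -103/64], P' = [27/4 -201/16; -201/16 1671/64]
step 1: x' = [-13544/1333, 28010/1333], P' = [221879/3999 -448378/3999; -448378/3999 917417/3999]
step 2: x' = [4214163/564862, -20478519/1129724], P' = [29764844/282431 -121070669/564862; -121070669/564862 495681029/1129724]

step 0: x̄ = F·x = [6, 2]
step 0: P̄ = F·P·Fᵀ + Q = [13 -6; -6 33]
step 0: y = z − H·x̄ = [-11]
step 0: S = H·P̄·Hᵀ + R = [64]
step 0: K = P̄·Hᵀ·S⁻¹ = [5/16; 21/64]
step 0: x' = x̄ + K·y = [41/16, -103/64]
step 0: P' = (I − K·H)·P̄ = [27/4 -201/16; -201/16 1671/64]
step 1: x̄ = F·x = [-123/16, 637/64]
step 1: P̄ = F·P·Fᵀ + Q = [259/4 -2457/16; -2457/16 26543/64]
step 1: y = z − H·x̄ = [411/64]
step 1: S = H·P̄·Hᵀ + R = [3999/64]
step 1: K = P̄·Hᵀ·S⁻¹ = [-1540/3999; 6887/3999]
step 1: x' = x̄ + K·y = [-13544/1333, 28010/1333]
step 1: P' = (I − K·H)·P̄ = [221879/3999 -448378/3999; -448378/3999 917417/3999]
step 2: x̄ = F·x = [40632/1333, -111118/1333]
step 2: P̄ = F·P·Fᵀ + Q = [670969/1333 -1788892/1333; -1788892/1333 14532803/3999]
step 2: y = z − H·x̄ = [25855/1333]
step 2: S = H·P̄·Hᵀ + R = [1129724/3999]
step 2: K = P̄·Hᵀ·S⁻¹ = [-670431/564862; 3799451/1129724]
step 2: x' = x̄ + K·y = [4214163/564862, -20478519/1129724]
step 2: P' = (I − K·H)·P̄ = [29764844/282431 -121070669/564862; -121070669/564862 495681029/1129724]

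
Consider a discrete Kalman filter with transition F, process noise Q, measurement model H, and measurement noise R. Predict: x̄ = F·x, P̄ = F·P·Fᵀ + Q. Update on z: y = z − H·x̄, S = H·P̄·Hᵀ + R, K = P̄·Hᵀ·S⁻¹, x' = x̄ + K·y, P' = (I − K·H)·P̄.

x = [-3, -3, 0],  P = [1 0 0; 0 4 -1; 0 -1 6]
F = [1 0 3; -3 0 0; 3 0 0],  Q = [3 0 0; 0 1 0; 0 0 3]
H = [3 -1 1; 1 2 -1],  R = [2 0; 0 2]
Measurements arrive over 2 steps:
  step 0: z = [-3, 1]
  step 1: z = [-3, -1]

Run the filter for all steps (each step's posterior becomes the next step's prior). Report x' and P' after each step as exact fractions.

step 0: x̄ = F·x = [-3, 9, -9]
step 0: P̄ = F·P·Fᵀ + Q = [58 -3 3; -3 10 -9; 3 -9 12]
step 0: y = z − H·x̄ = [24, -23]
step 0: S = H·P̄·Hᵀ + R = [600 94; 94 130]
step 0: K = P̄·Hᵀ·S⁻¹ = [9397/34582 3120/17291; -1521/17291 4558/17291; 3219/34582 -4755/17291]
step 0: x' = x̄ + K·y = [-10869/17291, 14281/17291, -7626/17291]
step 0: P' = (I − K·H)·P̄ = [4268/17291 -1435/17291 -4842/17291; -1435/17291 11814/17291 13077/17291; -4842/17291 13077/17291 30822/17291]
step 1: x̄ = F·x = [-33747/17291, 32607/17291, -32607/17291]
step 1: P̄ = F·P·Fᵀ + Q = [304487/17291 30774/17291 -30774/17291; 30774/17291 55703/17291 -38412/17291; -30774/17291 -38412/17291 90285/17291]
step 1: y = z − H·x̄ = [114582/17291, -81365/17291]
step 1: S = H·P̄·Hᵀ + R = [2628489/17291 811952/17291; 811952/17291 990458/17291]
step 1: K = P̄·Hᵀ·S⁻¹ = [15082823/56218319 20316675/112436638; -4291479/56218319 13768432/56218319; 5687913/56218319 -31789257/112436638]
step 1: x' = x̄ + K·y = [-115148079/112436638, 12787925/56218319, 12941781/112436638]
step 1: P' = (I − K·H)·P̄ = [27479563/112436638 -4476805/56218319 -31061007/112436638; -4476805/56218319 36861126/56218319 41708583/56218319; -31061007/112436638 41708583/56218319 199351839/112436638]

step 0: x' = [-10869/17291, 14281/17291, -7626/17291], P' = [4268/17291 -1435/17291 -4842/17291; -1435/17291 11814/17291 13077/17291; -4842/17291 13077/17291 30822/17291]
step 1: x' = [-115148079/112436638, 12787925/56218319, 12941781/112436638], P' = [27479563/112436638 -4476805/56218319 -31061007/112436638; -4476805/56218319 36861126/56218319 41708583/56218319; -31061007/112436638 41708583/56218319 199351839/112436638]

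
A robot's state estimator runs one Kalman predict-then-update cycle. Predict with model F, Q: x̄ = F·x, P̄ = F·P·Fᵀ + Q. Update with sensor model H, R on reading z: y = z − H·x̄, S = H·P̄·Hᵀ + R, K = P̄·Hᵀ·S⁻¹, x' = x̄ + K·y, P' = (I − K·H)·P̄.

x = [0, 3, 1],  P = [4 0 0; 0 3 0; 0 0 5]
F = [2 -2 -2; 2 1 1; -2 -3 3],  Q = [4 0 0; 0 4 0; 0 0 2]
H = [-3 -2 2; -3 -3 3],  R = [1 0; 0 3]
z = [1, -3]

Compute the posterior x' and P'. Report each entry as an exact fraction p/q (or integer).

x' = [-73892/21271, 33670/21271, -64566/21271]
P' = [44796/21271 -25232/21271 32268/21271; -25232/21271 360216/21271 326890/21271; 32268/21271 326890/21271 370406/21271]

x̄ = F·x = [-8, 4, -6]
P̄ = F·P·Fᵀ + Q = [52 0 -28; 0 28 -10; -28 -10 90]
y = z − H·x̄ = [-3, 3]
S = H·P̄·Hᵀ + R = [1357 1716; 1716 2217]
K = P̄·Hᵀ·S⁻¹ = [-19388/21271 12704/21271; 9044/21271 -8094/21271; -9772/21271 11248/21271]
x' = x̄ + K·y = [-73892/21271, 33670/21271, -64566/21271]
P' = (I − K·H)·P̄ = [44796/21271 -25232/21271 32268/21271; -25232/21271 360216/21271 326890/21271; 32268/21271 326890/21271 370406/21271]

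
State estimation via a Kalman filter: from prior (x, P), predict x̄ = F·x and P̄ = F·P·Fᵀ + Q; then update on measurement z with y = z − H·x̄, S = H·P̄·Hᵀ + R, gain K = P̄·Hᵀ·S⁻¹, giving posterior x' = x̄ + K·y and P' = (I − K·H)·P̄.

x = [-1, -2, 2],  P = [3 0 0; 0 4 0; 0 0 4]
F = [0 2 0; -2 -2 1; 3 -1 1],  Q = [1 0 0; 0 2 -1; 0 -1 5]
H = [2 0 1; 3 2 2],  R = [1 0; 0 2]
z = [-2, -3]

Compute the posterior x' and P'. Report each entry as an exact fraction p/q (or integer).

x̄ = F·x = [-4, 8, 1]
P̄ = F·P·Fᵀ + Q = [17 -16 -8; -16 34 -7; -8 -7 40]
y = z − H·x̄ = [5, -9]
S = H·P̄·Hᵀ + R = [77 48; 48 107]
K = P̄·Hᵀ·S⁻¹ = [2638/5935 -1017/5935; -4461/5935 2334/5935; 552/5935 2082/5935]
x' = x̄ + K·y = [-1397/5935, 4169/5935, -10043/5935]
P' = (I − K·H)·P̄ = [35358/5935 14024/5935 -68078/5935; 14024/5935 13807/5935 -32509/5935; -68078/5935 -32509/5935 136708/5935]

x' = [-1397/5935, 4169/5935, -10043/5935]
P' = [35358/5935 14024/5935 -68078/5935; 14024/5935 13807/5935 -32509/5935; -68078/5935 -32509/5935 136708/5935]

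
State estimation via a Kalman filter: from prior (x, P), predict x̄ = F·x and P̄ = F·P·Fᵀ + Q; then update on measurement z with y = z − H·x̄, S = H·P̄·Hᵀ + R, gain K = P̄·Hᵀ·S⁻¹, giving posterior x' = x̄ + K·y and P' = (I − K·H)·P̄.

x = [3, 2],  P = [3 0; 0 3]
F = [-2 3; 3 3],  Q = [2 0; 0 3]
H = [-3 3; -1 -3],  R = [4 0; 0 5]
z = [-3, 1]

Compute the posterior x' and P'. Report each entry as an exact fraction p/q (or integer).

x' = [43240/82729, -34833/82729]
P' = [45889/82729 18657/82729; 18657/82729 27921/82729]

x̄ = F·x = [0, 15]
P̄ = F·P·Fᵀ + Q = [41 9; 9 57]
y = z − H·x̄ = [-48, 46]
S = H·P̄·Hᵀ + R = [724 -336; -336 613]
K = P̄·Hᵀ·S⁻¹ = [-20424/82729 -20372/82729; 6948/82729 -20484/82729]
x' = x̄ + K·y = [43240/82729, -34833/82729]
P' = (I − K·H)·P̄ = [45889/82729 18657/82729; 18657/82729 27921/82729]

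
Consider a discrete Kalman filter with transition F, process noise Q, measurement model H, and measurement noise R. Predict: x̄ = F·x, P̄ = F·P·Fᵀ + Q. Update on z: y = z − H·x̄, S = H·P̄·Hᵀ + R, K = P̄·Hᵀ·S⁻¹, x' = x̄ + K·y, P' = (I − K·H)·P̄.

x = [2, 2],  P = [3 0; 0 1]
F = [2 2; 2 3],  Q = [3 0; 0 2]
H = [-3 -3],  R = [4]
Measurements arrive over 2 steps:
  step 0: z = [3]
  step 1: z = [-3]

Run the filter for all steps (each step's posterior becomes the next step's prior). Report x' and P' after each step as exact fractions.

step 0: x̄ = F·x = [8, 10]
step 0: P̄ = F·P·Fᵀ + Q = [19 18; 18 23]
step 0: y = z − H·x̄ = [57]
step 0: S = H·P̄·Hᵀ + R = [706]
step 0: K = P̄·Hᵀ·S⁻¹ = [-111/706; -123/706]
step 0: x' = x̄ + K·y = [-679/706, 49/706]
step 0: P' = (I − K·H)·P̄ = [1093/706 -945/706; -945/706 1109/706]
step 1: x̄ = F·x = [-630/353, -1211/706]
step 1: P̄ = F·P·Fᵀ + Q = [1683/353 788/353; 788/353 4425/706]
step 1: y = z − H·x̄ = [-27/2]
step 1: S = H·P̄·Hᵀ + R = [287/2]
step 1: K = P̄·Hᵀ·S⁻¹ = [-6/41; -51/287]
step 1: x' = x̄ + K·y = [2763/14473, 69262/101311]
step 1: P' = (I − K·H)·P̄ = [24525/14473 -21701/14473; -21701/14473 175911/101311]

step 0: x' = [-679/706, 49/706], P' = [1093/706 -945/706; -945/706 1109/706]
step 1: x' = [2763/14473, 69262/101311], P' = [24525/14473 -21701/14473; -21701/14473 175911/101311]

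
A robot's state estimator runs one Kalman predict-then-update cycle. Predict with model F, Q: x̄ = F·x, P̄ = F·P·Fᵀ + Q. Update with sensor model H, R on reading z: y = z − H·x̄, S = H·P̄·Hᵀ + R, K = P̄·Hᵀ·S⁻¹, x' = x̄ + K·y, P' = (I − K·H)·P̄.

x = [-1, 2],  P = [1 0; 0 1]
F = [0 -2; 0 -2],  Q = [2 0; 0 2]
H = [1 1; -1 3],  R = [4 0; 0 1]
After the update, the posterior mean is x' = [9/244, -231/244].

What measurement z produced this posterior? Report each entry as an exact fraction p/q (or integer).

z = [1, -3]

x̄ = F·x = [-4, -4]
P̄ = F·P·Fᵀ + Q = [6 4; 4 6]
S = H·P̄·Hᵀ + R = [24 20; 20 37]
K = P̄·Hᵀ·S⁻¹ = [125/244 -7/61; 45/244 17/61]
x' − x̄ = [985/244, 745/244] = K·y
y = (KᵀK)⁻¹·Kᵀ·(x' − x̄) = [9, 5]
z = y + H·x̄ = [9, 5] + [-8, -8] = [1, -3]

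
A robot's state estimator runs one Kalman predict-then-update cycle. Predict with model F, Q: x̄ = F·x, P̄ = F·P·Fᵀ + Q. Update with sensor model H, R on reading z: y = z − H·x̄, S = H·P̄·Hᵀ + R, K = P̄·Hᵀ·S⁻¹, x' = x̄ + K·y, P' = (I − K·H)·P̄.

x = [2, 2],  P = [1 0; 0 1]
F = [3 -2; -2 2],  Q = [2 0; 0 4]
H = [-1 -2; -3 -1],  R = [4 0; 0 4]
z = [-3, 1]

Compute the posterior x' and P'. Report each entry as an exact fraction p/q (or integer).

x̄ = F·x = [2, 0]
P̄ = F·P·Fᵀ + Q = [15 -10; -10 12]
y = z − H·x̄ = [-1, 7]
S = H·P̄·Hᵀ + R = [27 -1; -1 91]
K = P̄·Hᵀ·S⁻¹ = [105/614 -235/614; -157/307 59/307]
x' = x̄ + K·y = [-261/307, 570/307]
P' = (I − K·H)·P̄ = [230/307 -220/307; -220/307 424/307]

x' = [-261/307, 570/307]
P' = [230/307 -220/307; -220/307 424/307]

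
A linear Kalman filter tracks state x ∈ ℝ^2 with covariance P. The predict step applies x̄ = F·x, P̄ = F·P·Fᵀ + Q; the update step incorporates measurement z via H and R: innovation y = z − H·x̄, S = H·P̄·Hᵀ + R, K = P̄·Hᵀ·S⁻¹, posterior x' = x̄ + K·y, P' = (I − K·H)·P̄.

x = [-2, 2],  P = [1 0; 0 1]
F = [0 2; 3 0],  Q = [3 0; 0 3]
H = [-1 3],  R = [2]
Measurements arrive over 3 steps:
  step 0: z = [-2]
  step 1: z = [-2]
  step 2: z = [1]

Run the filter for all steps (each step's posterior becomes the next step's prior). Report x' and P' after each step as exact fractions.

step 0: x̄ = F·x = [4, -6]
step 0: P̄ = F·P·Fᵀ + Q = [7 0; 0 12]
step 0: y = z − H·x̄ = [20]
step 0: S = H·P̄·Hᵀ + R = [117]
step 0: K = P̄·Hᵀ·S⁻¹ = [-7/117; 4/13]
step 0: x' = x̄ + K·y = [328/117, 2/13]
step 0: P' = (I − K·H)·P̄ = [770/117 28/13; 28/13 12/13]
step 1: x̄ = F·x = [4/13, 328/39]
step 1: P̄ = F·P·Fᵀ + Q = [87/13 168/13; 168/13 809/13]
step 1: y = z − H·x̄ = [-350/13]
step 1: S = H·P̄·Hᵀ + R = [6386/13]
step 1: K = P̄·Hᵀ·S⁻¹ = [417/6386; 2259/6386]
step 1: x' = x̄ + K·y = [-4631/3193, -10667/9579]
step 1: P' = (I − K·H)·P̄ = [29361/6386 10065/6386; 10065/6386 4861/6386]
step 2: x̄ = F·x = [-21334/9579, -13893/3193]
step 2: P̄ = F·P·Fᵀ + Q = [19301/3193 30195/3193; 30195/3193 283407/6386]
step 2: y = z − H·x̄ = [113282/9579]
step 2: S = H·P̄·Hᵀ + R = [2239697/6386]
step 2: K = P̄·Hᵀ·S⁻¹ = [142568/2239697; 789831/2239697]
step 2: x' = x̄ + K·y = [-9906454/6719091, -404499/2239697]
step 2: P' = (I − K·H)·P̄ = [10355645/2239697 3546927/2239697; 3546927/2239697 1708863/2239697]

step 0: x' = [328/117, 2/13], P' = [770/117 28/13; 28/13 12/13]
step 1: x' = [-4631/3193, -10667/9579], P' = [29361/6386 10065/6386; 10065/6386 4861/6386]
step 2: x' = [-9906454/6719091, -404499/2239697], P' = [10355645/2239697 3546927/2239697; 3546927/2239697 1708863/2239697]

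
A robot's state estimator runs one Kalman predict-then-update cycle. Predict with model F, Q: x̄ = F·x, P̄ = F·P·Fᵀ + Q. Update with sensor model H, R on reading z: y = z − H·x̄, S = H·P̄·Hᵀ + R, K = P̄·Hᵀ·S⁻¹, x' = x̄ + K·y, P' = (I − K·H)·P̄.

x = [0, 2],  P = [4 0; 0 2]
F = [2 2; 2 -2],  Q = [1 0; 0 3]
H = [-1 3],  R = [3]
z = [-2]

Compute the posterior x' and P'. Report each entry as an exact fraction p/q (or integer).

x̄ = F·x = [4, -4]
P̄ = F·P·Fᵀ + Q = [25 8; 8 27]
y = z − H·x̄ = [14]
S = H·P̄·Hᵀ + R = [223]
K = P̄·Hᵀ·S⁻¹ = [-1/223; 73/223]
x' = x̄ + K·y = [878/223, 130/223]
P' = (I − K·H)·P̄ = [5574/223 1857/223; 1857/223 692/223]

x' = [878/223, 130/223]
P' = [5574/223 1857/223; 1857/223 692/223]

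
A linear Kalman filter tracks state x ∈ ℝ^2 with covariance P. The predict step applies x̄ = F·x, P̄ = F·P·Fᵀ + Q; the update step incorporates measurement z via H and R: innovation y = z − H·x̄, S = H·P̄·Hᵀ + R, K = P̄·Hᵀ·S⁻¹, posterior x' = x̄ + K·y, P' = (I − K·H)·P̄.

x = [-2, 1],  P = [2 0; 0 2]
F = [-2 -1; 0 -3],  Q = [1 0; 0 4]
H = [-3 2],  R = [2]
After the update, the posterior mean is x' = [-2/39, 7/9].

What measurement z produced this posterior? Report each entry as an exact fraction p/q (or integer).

x̄ = F·x = [3, -3]
P̄ = F·P·Fᵀ + Q = [11 6; 6 22]
S = H·P̄·Hᵀ + R = [117]
K = P̄·Hᵀ·S⁻¹ = [-7/39; 2/9]
x' − x̄ = [-119/39, 34/9] = K·y
y = (KᵀK)⁻¹·Kᵀ·(x' − x̄) = [17]
z = y + H·x̄ = [17] + [-15] = [2]

z = [2]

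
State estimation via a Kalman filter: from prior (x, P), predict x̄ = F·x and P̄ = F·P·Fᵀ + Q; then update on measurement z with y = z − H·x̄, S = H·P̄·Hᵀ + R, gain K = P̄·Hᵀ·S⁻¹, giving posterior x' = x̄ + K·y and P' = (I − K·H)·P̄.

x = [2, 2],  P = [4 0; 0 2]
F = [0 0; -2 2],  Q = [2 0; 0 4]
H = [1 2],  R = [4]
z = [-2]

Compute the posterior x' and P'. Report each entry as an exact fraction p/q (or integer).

x' = [-2/59, -56/59]
P' = [116/59 -56/59; -56/59 84/59]

x̄ = F·x = [0, 0]
P̄ = F·P·Fᵀ + Q = [2 0; 0 28]
y = z − H·x̄ = [-2]
S = H·P̄·Hᵀ + R = [118]
K = P̄·Hᵀ·S⁻¹ = [1/59; 28/59]
x' = x̄ + K·y = [-2/59, -56/59]
P' = (I − K·H)·P̄ = [116/59 -56/59; -56/59 84/59]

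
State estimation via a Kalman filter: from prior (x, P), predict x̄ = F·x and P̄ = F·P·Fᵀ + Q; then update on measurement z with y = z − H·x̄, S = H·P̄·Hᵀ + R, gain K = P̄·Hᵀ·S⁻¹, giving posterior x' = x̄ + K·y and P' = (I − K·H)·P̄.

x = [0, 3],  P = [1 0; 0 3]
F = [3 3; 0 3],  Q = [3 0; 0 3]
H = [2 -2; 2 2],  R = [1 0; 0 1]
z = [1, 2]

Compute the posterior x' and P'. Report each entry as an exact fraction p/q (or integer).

x' = [21681/28777, 8151/28777]
P' = [3567/28777 27/28777; 27/28777 3558/28777]

x̄ = F·x = [9, 9]
P̄ = F·P·Fᵀ + Q = [39 27; 27 30]
y = z − H·x̄ = [1, -34]
S = H·P̄·Hᵀ + R = [61 36; 36 493]
K = P̄·Hᵀ·S⁻¹ = [7080/28777 7188/28777; -7062/28777 7170/28777]
x' = x̄ + K·y = [21681/28777, 8151/28777]
P' = (I − K·H)·P̄ = [3567/28777 27/28777; 27/28777 3558/28777]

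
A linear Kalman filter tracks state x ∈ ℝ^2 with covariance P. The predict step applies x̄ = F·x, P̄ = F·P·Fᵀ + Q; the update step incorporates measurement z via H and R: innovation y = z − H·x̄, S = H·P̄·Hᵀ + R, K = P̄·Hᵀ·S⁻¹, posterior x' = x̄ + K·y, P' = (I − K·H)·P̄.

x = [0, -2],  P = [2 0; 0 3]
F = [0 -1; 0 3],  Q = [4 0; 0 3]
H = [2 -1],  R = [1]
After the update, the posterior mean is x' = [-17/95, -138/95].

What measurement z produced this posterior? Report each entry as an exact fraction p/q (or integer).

z = [1]

x̄ = F·x = [2, -6]
P̄ = F·P·Fᵀ + Q = [7 -9; -9 30]
S = H·P̄·Hᵀ + R = [95]
K = P̄·Hᵀ·S⁻¹ = [23/95; -48/95]
x' − x̄ = [-207/95, 432/95] = K·y
y = (KᵀK)⁻¹·Kᵀ·(x' − x̄) = [-9]
z = y + H·x̄ = [-9] + [10] = [1]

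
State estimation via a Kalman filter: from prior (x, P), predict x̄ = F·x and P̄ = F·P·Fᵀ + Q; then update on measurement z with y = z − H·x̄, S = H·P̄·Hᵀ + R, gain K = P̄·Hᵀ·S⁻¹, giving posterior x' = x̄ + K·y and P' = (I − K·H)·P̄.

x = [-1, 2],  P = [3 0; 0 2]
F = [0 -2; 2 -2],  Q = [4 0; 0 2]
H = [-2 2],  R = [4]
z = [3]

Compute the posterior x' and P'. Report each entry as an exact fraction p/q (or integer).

x̄ = F·x = [-4, -6]
P̄ = F·P·Fᵀ + Q = [12 8; 8 22]
y = z − H·x̄ = [7]
S = H·P̄·Hᵀ + R = [76]
K = P̄·Hᵀ·S⁻¹ = [-2/19; 7/19]
x' = x̄ + K·y = [-90/19, -65/19]
P' = (I − K·H)·P̄ = [212/19 208/19; 208/19 222/19]

x' = [-90/19, -65/19]
P' = [212/19 208/19; 208/19 222/19]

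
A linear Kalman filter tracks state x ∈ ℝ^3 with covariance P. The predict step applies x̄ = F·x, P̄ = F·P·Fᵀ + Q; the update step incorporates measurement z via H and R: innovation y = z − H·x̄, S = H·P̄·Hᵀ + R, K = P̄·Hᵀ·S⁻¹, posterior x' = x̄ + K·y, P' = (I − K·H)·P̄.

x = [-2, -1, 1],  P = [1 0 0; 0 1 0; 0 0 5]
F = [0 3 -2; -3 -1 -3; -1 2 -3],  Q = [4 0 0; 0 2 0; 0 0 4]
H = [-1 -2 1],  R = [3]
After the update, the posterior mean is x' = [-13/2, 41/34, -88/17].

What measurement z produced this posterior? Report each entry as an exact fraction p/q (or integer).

z = [-1]

x̄ = F·x = [-5, 4, -3]
P̄ = F·P·Fᵀ + Q = [33 27 36; 27 57 46; 36 46 54]
S = H·P̄·Hᵀ + R = [170]
K = P̄·Hᵀ·S⁻¹ = [-3/10; -19/34; -37/85]
x' − x̄ = [-3/2, -95/34, -37/17] = K·y
y = (KᵀK)⁻¹·Kᵀ·(x' − x̄) = [5]
z = y + H·x̄ = [5] + [-6] = [-1]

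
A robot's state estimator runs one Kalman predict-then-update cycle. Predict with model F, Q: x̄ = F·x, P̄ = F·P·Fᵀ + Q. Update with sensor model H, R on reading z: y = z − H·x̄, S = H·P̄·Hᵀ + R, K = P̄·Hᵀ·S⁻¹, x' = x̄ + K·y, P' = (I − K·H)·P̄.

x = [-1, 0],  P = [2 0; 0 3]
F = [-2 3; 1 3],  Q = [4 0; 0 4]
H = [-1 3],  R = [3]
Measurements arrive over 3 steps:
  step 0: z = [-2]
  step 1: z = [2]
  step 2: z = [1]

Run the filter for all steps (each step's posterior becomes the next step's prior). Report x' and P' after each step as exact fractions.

step 0: x̄ = F·x = [2, -1]
step 0: P̄ = F·P·Fᵀ + Q = [39 23; 23 33]
step 0: y = z − H·x̄ = [3]
step 0: S = H·P̄·Hᵀ + R = [201]
step 0: K = P̄·Hᵀ·S⁻¹ = [10/67; 76/201]
step 0: x' = x̄ + K·y = [164/67, 9/67]
step 0: P' = (I − K·H)·P̄ = [2313/67 781/67; 781/67 857/201]
step 1: x̄ = F·x = [-301/67, 191/67]
step 1: P̄ = F·P·Fᵀ + Q = [2719/67 -4398/67; -4398/67 9838/67]
step 1: y = z − H·x̄ = [-740/67]
step 1: S = H·P̄·Hᵀ + R = [117850/67]
step 1: K = P̄·Hᵀ·S⁻¹ = [-15913/117850; 16956/58925]
step 1: x' = x̄ + K·y = [-35369/11785, -3859/11785]
step 1: P' = (I − K·H)·P̄ = [1003143/117850 159234/58925; 159234/58925 70034/58925]
step 2: x̄ = F·x = [59161/11785, -46946/11785]
step 2: P̄ = F·P·Fᵀ + Q = [961484/58925 -850539/58925; -850539/58925 4645963/117850]
step 2: y = z − H·x̄ = [211784/11785]
step 2: S = H·P̄·Hᵀ + R = [54296653/117850]
step 2: K = P̄·Hᵀ·S⁻¹ = [-7026202/54296653; 15638967/54296653]
step 2: x' = x̄ + K·y = [146305229/54296653, 64749454/54296653]
step 2: P' = (I − K·H)·P̄ = [467061618/54296653 148661004/54296653; 148661004/54296653 65192635/54296653]

step 0: x' = [164/67, 9/67], P' = [2313/67 781/67; 781/67 857/201]
step 1: x' = [-35369/11785, -3859/11785], P' = [1003143/117850 159234/58925; 159234/58925 70034/58925]
step 2: x' = [146305229/54296653, 64749454/54296653], P' = [467061618/54296653 148661004/54296653; 148661004/54296653 65192635/54296653]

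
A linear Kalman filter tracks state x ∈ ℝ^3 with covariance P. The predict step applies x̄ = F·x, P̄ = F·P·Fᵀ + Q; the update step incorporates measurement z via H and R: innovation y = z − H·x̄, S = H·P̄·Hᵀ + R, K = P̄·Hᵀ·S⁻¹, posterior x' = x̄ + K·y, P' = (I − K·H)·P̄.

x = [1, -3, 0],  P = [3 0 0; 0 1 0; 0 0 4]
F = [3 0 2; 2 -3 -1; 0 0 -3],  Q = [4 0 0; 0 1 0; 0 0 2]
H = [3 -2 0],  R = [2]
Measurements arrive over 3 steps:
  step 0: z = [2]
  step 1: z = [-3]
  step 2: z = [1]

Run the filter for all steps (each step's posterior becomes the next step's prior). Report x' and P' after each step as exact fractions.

step 0: x̄ = F·x = [3, 11, 0]
step 0: P̄ = F·P·Fᵀ + Q = [47 10 -24; 10 26 12; -24 12 38]
step 0: y = z − H·x̄ = [15]
step 0: S = H·P̄·Hᵀ + R = [409]
step 0: K = P̄·Hᵀ·S⁻¹ = [121/409; -22/409; -96/409]
step 0: x' = x̄ + K·y = [3042/409, 4169/409, -1440/409]
step 0: P' = (I − K·H)·P̄ = [4582/409 6752/409 1800/409; 6752/409 10150/409 2796/409; 1800/409 2796/409 6326/409]
step 1: x̄ = F·x = [6246/409, -4983/409, 4320/409]
step 1: P̄ = F·P·Fᵀ + Q = [89778/409 -60904/409 -54156/409; -60904/409 44965/409 33342/409; -54156/409 33342/409 57752/409]
step 1: y = z − H·x̄ = [-29931/409]
step 1: S = H·P̄·Hᵀ + R = [1719528/409]
step 1: K = P̄·Hᵀ·S⁻¹ = [195571/859764; -136321/859764; -9548/71647]
step 1: x' = x̄ + K·y = [-394091/286588, -166243/286588, 1455492/71647]
step 1: P' = (I − K·H)·P̄ = [845795/429882 1170907/429882 -355724/71647; 1170907/429882 1824521/429882 -524038/71647; -355724/71647 -524038/71647 4767272/71647]
step 2: x̄ = F·x = [10461663/286588, -6111421/286588, -4366476/71647]
step 2: P̄ = F·P·Fᵀ + Q = [32711361/143294 -15313211/143294 -25402116/71647; -15313211/143294 24458507/429882 11719818/71647; -25402116/71647 11719818/71647 43048742/71647]
step 2: y = z − H·x̄ = [-43321243/286588]
step 2: S = H·P̄·Hᵀ + R = [1533176135/429882]
step 2: K = P̄·Hᵀ·S⁻¹ = [77256303/306635227; -186735913/1533176135; -597875904/1533176135]
step 2: x' = x̄ + K·y = [-484753956/306635227, -4467224602/1533176135, -3062165436/1533176135]
step 2: P' = (I − K·H)·P̄ = [578496078/306635227 790487814/306635227 -1268765940/306635227; 790487814/306635227 6115394518/1533176135 -8917868646/1533176135; -1268765940/306635227 -8917868646/1533176135 89680951222/1533176135]

step 0: x' = [3042/409, 4169/409, -1440/409], P' = [4582/409 6752/409 1800/409; 6752/409 10150/409 2796/409; 1800/409 2796/409 6326/409]
step 1: x' = [-394091/286588, -166243/286588, 1455492/71647], P' = [845795/429882 1170907/429882 -355724/71647; 1170907/429882 1824521/429882 -524038/71647; -355724/71647 -524038/71647 4767272/71647]
step 2: x' = [-484753956/306635227, -4467224602/1533176135, -3062165436/1533176135], P' = [578496078/306635227 790487814/306635227 -1268765940/306635227; 790487814/306635227 6115394518/1533176135 -8917868646/1533176135; -1268765940/306635227 -8917868646/1533176135 89680951222/1533176135]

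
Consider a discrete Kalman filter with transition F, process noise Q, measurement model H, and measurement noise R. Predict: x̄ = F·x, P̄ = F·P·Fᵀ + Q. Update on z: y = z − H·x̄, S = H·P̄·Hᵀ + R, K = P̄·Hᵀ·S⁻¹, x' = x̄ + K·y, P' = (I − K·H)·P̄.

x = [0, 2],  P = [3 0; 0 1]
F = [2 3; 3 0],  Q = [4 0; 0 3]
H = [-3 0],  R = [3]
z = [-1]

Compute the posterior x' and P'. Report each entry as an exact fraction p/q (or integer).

x̄ = F·x = [6, 0]
P̄ = F·P·Fᵀ + Q = [25 18; 18 30]
y = z − H·x̄ = [17]
S = H·P̄·Hᵀ + R = [228]
K = P̄·Hᵀ·S⁻¹ = [-25/76; -9/38]
x' = x̄ + K·y = [31/76, -153/38]
P' = (I − K·H)·P̄ = [25/76 9/38; 9/38 327/19]

x' = [31/76, -153/38]
P' = [25/76 9/38; 9/38 327/19]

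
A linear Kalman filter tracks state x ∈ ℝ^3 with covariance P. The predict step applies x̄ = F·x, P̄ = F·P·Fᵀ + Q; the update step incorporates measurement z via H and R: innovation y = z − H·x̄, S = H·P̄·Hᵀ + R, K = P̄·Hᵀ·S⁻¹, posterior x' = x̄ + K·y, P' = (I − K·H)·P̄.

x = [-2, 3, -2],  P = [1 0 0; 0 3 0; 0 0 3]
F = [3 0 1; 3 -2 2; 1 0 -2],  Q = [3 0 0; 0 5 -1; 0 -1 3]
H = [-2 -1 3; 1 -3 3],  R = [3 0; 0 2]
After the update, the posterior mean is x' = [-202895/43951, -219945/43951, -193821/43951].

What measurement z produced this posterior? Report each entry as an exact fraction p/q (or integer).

x̄ = F·x = [-8, -16, 2]
P̄ = F·P·Fᵀ + Q = [15 15 -3; 15 38 -10; -3 -10 16]
S = H·P̄·Hᵀ + R = [401 432; 432 575]
K = P̄·Hᵀ·S⁻¹ = [-14202/43951 7689/43951; -622/43951 -9393/43951; 4400/43951 2427/43951]
x' − x̄ = [148713/43951, 483271/43951, -281723/43951] = K·y
y = (KᵀK)⁻¹·Kᵀ·(x' − x̄) = [-37, -49]
z = y + H·x̄ = [-37, -49] + [38, 46] = [1, -3]

z = [1, -3]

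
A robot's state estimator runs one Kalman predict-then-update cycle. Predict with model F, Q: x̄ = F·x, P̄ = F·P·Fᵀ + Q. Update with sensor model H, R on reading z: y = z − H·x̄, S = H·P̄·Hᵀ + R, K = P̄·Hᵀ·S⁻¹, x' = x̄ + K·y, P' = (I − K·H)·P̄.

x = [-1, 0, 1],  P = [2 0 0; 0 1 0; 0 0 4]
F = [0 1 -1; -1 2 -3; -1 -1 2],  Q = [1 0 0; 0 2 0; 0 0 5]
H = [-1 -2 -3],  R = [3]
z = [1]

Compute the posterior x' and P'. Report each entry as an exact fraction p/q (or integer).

x' = [-30/23, -76/23, 54/23]
P' = [641/115 280/23 -228/23; 280/23 832/23 -642/23; -228/23 -642/23 507/23]

x̄ = F·x = [-1, -2, 3]
P̄ = F·P·Fᵀ + Q = [6 14 -9; 14 44 -24; -9 -24 24]
y = z − H·x̄ = [5]
S = H·P̄·Hᵀ + R = [115]
K = P̄·Hᵀ·S⁻¹ = [-7/115; -6/23; -3/23]
x' = x̄ + K·y = [-30/23, -76/23, 54/23]
P' = (I − K·H)·P̄ = [641/115 280/23 -228/23; 280/23 832/23 -642/23; -228/23 -642/23 507/23]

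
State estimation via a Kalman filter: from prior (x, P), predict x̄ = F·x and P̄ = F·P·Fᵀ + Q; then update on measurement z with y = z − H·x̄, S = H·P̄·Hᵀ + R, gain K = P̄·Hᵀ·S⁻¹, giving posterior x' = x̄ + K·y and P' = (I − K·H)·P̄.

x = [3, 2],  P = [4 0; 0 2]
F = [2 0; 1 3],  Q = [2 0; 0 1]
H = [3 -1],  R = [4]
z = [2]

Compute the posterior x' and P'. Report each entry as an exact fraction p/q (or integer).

x' = [524/141, 1262/141]
P' = [422/141 1082/141; 1082/141 3242/141]

x̄ = F·x = [6, 9]
P̄ = F·P·Fᵀ + Q = [18 8; 8 23]
y = z − H·x̄ = [-7]
S = H·P̄·Hᵀ + R = [141]
K = P̄·Hᵀ·S⁻¹ = [46/141; 1/141]
x' = x̄ + K·y = [524/141, 1262/141]
P' = (I − K·H)·P̄ = [422/141 1082/141; 1082/141 3242/141]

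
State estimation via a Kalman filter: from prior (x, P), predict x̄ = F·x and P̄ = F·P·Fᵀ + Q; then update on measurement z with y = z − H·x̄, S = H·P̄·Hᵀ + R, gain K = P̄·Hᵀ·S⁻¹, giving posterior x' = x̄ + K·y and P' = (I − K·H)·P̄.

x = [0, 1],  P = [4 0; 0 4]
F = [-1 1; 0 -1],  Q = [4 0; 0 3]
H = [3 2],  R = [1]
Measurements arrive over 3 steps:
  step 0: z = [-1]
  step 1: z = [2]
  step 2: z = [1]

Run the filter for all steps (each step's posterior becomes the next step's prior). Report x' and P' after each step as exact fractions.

step 0: x' = [33/89, -93/89], P' = [284/89 -412/89; -412/89 619/89]
step 1: x' = [1619/5004, 2483/5004], P' = [37255/10008 -53789/10008; -53789/10008 80023/10008]
step 2: x' = [35328/43873, -31319/43873], P' = [1189771/307111 -491079/87746; -491079/87746 365071/43873]

step 0: x̄ = F·x = [1, -1]
step 0: P̄ = F·P·Fᵀ + Q = [12 -4; -4 7]
step 0: y = z − H·x̄ = [-2]
step 0: S = H·P̄·Hᵀ + R = [89]
step 0: K = P̄·Hᵀ·S⁻¹ = [28/89; 2/89]
step 0: x' = x̄ + K·y = [33/89, -93/89]
step 0: P' = (I − K·H)·P̄ = [284/89 -412/89; -412/89 619/89]
step 1: x̄ = F·x = [-126/89, 93/89]
step 1: P̄ = F·P·Fᵀ + Q = [2083/89 -1031/89; -1031/89 886/89]
step 1: y = z − H·x̄ = [370/89]
step 1: S = H·P̄·Hᵀ + R = [10008/89]
step 1: K = P̄·Hᵀ·S⁻¹ = [4187/10008; -1321/10008]
step 1: x' = x̄ + K·y = [1619/5004, 2483/5004]
step 1: P' = (I − K·H)·P̄ = [37255/10008 -53789/10008; -53789/10008 80023/10008]
step 2: x̄ = F·x = [24/139, -2483/5004]
step 2: P̄ = F·P·Fᵀ + Q = [3679/139 -3717/278; -3717/278 110047/10008]
step 2: y = z − H·x̄ = [3689/2502]
step 2: S = H·P̄·Hᵀ + R = [307111/2502]
step 2: K = P̄·Hᵀ·S⁻¹ = [131760/307111; -12953/87746]
step 2: x' = x̄ + K·y = [35328/43873, -31319/43873]
step 2: P' = (I − K·H)·P̄ = [1189771/307111 -491079/87746; -491079/87746 365071/43873]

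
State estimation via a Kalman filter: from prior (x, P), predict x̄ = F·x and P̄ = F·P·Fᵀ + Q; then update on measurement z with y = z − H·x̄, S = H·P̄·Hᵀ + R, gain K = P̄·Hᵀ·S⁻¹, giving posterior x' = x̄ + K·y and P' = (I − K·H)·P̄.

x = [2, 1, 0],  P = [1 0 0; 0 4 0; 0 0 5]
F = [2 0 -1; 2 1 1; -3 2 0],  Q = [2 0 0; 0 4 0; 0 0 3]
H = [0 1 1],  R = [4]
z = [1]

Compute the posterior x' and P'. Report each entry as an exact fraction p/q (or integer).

x̄ = F·x = [4, 5, -4]
P̄ = F·P·Fᵀ + Q = [11 -1 -6; -1 17 2; -6 2 28]
y = z − H·x̄ = [0]
S = H·P̄·Hᵀ + R = [53]
K = P̄·Hᵀ·S⁻¹ = [-7/53; 19/53; 30/53]
x' = x̄ + K·y = [4, 5, -4]
P' = (I − K·H)·P̄ = [534/53 80/53 -108/53; 80/53 540/53 -464/53; -108/53 -464/53 584/53]

x' = [4, 5, -4]
P' = [534/53 80/53 -108/53; 80/53 540/53 -464/53; -108/53 -464/53 584/53]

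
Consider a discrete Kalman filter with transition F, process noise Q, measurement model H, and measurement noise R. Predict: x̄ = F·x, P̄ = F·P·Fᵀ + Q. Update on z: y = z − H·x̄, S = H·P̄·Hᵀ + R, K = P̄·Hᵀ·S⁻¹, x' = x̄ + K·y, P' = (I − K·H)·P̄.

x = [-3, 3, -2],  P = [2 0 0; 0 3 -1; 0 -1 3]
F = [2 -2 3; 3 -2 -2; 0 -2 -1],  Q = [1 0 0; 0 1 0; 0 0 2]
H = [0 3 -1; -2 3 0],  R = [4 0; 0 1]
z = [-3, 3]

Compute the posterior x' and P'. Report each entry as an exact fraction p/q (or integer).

x' = [-51502/11915, -4399/2383, -20672/11915]
P' = [49144/11915 30821/11915 67391/11915; 30821/11915 20571/11915 44933/11915; 67391/11915 44933/11915 130647/11915]

x̄ = F·x = [-18, -11, -4]
P̄ = F·P·Fᵀ + Q = [60 8 7; 8 35 12; 7 12 13]
y = z − H·x̄ = [26, 0]
S = H·P̄·Hᵀ + R = [260 245; 245 460]
K = P̄·Hᵀ·S⁻¹ = [6268/11915 -1165/2383; 839/2383 71/11915; 1038/11915 17/11915]
x' = x̄ + K·y = [-51502/11915, -4399/2383, -20672/11915]
P' = (I − K·H)·P̄ = [49144/11915 30821/11915 67391/11915; 30821/11915 20571/11915 44933/11915; 67391/11915 44933/11915 130647/11915]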